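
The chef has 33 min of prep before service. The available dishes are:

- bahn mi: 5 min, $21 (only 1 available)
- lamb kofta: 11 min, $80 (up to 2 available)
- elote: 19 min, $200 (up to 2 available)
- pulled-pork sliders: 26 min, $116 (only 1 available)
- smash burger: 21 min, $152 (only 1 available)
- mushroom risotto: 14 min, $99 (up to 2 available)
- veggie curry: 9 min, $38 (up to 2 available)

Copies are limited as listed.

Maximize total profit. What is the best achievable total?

299

Greedy by ratio would take lamb kofta + elote: 30 min used, total 280.
The 11 min tied up in lamb kofta is better spent on mushroom risotto — total rises to 299 (33 min).
That's the maximum — no swap from here does better than 299.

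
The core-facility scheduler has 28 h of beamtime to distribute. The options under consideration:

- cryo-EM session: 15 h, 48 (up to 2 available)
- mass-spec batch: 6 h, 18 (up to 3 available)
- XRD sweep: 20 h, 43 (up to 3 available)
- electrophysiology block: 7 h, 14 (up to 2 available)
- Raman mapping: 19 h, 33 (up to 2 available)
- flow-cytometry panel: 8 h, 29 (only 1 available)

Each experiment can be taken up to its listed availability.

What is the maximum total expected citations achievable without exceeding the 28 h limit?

84

By expected citations per h: flow-cytometry panel 3.62, cryo-EM session 3.20, mass-spec batch 3.00 lead.
A density-first pass picks cryo-EM session + flow-cytometry panel — 77 at 23 h.
Dropping flow-cytometry panel frees 8 h; slotting in 2×mass-spec batch (12 h) lifts the total to 84 at 27 h.
No other feasible combination exceeds 84.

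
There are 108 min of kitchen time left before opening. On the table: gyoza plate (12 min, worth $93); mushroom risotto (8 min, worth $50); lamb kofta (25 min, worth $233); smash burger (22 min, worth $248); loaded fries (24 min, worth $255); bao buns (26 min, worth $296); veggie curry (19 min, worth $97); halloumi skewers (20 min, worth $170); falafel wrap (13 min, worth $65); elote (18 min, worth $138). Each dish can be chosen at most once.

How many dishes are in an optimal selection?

Optimal total is 1082.
mushroom risotto + lamb kofta + smash burger + loaded fries + bao buns hits 1082 at 105 min.
Every optimal selection uses 5 dishes.

5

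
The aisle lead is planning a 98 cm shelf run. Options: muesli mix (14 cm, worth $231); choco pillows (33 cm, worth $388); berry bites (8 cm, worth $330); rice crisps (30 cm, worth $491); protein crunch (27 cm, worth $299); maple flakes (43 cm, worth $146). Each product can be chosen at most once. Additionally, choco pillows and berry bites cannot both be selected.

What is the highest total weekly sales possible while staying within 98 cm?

1351

By weekly sales per cm: berry bites 41.25, muesli mix 16.50, rice crisps 16.37 lead.
Muesli mix + berry bites + rice crisps + protein crunch uses 79 of the 98 cm and totals 1351.
The spare 19 cm is too small for any remaining product, and no feasible exchange beats 1351.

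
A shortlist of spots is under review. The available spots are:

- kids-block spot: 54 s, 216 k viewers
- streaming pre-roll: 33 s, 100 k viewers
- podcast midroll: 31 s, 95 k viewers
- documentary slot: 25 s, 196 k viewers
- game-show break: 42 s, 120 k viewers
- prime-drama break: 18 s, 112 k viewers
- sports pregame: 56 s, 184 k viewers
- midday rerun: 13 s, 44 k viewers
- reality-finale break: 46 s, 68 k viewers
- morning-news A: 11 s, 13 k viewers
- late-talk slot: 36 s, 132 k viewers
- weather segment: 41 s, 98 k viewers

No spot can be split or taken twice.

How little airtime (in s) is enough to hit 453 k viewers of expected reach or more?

Minimise s subject to total expected reach ≥ 453.
documentary slot + prime-drama break + morning-news A + late-talk slot: 453 expected reach at 90 s.
Any bundle with less than 90 s falls short of 453.

90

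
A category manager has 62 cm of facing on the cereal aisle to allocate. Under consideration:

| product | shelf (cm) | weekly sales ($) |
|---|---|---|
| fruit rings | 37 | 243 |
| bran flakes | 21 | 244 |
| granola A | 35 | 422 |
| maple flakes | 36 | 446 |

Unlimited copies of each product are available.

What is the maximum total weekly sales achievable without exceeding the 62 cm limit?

690

Taking bran flakes + maple flakes: 57 cm used, 690 in weekly sales.
The spare 5 cm is too small for any remaining product, and no exchange beats 690.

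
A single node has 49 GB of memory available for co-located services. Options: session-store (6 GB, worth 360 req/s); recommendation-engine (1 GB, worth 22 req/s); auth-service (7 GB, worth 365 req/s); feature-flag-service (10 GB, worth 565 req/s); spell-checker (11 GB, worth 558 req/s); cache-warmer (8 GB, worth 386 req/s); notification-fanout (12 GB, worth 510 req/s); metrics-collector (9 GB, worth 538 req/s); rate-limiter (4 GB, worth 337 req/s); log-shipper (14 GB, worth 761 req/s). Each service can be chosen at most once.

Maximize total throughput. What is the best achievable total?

2781

Density check — rate-limiter 84.25, session-store 60.00, metrics-collector 59.78 are the best per GB.
Greedy by ratio would take session-store + recommendation-engine + feature-flag-service + metrics-collector + rate-limiter + log-shipper: 44 GB used, total 2583.
Dropping session-store frees 6 GB; slotting in spell-checker (11 GB) lifts the total to 2781 at 49 GB.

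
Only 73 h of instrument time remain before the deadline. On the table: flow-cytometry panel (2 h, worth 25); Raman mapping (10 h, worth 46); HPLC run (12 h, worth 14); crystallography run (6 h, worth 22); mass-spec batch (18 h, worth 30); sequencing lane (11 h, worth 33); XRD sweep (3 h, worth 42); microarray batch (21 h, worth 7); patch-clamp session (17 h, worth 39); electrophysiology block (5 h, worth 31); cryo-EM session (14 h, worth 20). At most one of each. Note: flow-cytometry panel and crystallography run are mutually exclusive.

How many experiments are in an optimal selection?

7

Best achievable expected citations is 246.
flow-cytometry panel + Raman mapping + mass-spec batch + sequencing lane + XRD sweep + patch-clamp session + electrophysiology block hits 246 at 66 h.
Every optimal selection uses 7 experiments.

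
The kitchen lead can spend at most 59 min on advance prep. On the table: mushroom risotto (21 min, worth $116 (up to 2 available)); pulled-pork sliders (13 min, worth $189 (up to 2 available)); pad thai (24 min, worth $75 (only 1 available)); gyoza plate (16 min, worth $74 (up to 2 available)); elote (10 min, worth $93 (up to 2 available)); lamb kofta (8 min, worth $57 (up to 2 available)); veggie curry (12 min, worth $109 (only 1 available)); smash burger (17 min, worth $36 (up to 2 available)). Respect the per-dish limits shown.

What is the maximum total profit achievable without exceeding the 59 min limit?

Density check — pulled-pork sliders 14.54, elote 9.30, veggie curry 9.08, lamb kofta 7.12 are the best per min.
The ratio ordering already packs tightly: 2×pulled-pork sliders + 2×elote + veggie curry, 58 min, 673.

673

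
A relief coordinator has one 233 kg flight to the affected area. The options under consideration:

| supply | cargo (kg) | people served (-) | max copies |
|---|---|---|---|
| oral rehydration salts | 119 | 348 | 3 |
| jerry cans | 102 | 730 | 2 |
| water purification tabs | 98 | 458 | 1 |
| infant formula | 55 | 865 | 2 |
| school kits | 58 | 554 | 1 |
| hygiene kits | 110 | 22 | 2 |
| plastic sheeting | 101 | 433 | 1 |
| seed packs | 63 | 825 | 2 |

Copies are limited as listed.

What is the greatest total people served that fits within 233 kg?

3109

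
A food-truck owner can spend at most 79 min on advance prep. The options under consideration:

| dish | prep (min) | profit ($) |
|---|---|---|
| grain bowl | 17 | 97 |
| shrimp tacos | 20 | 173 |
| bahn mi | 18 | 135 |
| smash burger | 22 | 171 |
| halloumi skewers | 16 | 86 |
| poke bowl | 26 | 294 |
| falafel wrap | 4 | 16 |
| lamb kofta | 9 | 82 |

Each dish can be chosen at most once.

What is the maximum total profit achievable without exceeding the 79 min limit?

720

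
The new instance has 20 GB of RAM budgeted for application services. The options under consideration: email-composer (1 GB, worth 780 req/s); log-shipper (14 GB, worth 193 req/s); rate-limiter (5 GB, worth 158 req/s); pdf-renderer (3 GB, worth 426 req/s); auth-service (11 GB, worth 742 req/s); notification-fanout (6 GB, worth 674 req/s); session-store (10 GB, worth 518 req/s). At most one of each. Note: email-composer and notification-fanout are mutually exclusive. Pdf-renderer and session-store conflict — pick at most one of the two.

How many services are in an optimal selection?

4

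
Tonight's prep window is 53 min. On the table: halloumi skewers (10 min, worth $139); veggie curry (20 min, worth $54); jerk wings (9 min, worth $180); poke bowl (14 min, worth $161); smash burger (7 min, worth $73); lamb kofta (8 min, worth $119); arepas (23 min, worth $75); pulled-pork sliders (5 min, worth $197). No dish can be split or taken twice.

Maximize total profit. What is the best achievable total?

869

Taking halloumi skewers + jerk wings + poke bowl + smash burger + lamb kofta + pulled-pork sliders: 53 min used, 869 in profit.
No other feasible combination exceeds 869.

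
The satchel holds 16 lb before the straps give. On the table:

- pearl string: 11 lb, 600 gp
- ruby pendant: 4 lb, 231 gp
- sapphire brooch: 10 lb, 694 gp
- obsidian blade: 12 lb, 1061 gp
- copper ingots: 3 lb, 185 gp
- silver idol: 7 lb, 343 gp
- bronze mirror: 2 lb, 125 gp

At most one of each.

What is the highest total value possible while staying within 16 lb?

1292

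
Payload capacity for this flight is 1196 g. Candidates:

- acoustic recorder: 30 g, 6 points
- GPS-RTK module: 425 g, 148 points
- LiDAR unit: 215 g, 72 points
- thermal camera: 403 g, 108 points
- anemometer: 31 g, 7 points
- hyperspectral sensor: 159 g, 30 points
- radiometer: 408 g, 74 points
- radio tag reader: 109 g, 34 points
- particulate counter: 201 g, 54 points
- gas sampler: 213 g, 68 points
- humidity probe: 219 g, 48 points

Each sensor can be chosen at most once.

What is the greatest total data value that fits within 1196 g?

Ranking by ratio (data value/g): GPS-RTK module 0.35, LiDAR unit 0.33, gas sampler 0.32, radio tag reader 0.31.
Best packing: GPS-RTK module + LiDAR unit + anemometer + radio tag reader + particulate counter + gas sampler — 1194 g, 383 total.
Nothing else within 1196 g beats 383.

383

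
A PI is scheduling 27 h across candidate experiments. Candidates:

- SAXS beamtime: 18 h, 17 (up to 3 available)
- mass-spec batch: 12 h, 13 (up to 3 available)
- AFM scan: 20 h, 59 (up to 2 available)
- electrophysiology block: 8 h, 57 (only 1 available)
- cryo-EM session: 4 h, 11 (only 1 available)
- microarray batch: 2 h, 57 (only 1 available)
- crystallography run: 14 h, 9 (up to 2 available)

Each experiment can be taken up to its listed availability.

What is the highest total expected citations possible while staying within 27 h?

138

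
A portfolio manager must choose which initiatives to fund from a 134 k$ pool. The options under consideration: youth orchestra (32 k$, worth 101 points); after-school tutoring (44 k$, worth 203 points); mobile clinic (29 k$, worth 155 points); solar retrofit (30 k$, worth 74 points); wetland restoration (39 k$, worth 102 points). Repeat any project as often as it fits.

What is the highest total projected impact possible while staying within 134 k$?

668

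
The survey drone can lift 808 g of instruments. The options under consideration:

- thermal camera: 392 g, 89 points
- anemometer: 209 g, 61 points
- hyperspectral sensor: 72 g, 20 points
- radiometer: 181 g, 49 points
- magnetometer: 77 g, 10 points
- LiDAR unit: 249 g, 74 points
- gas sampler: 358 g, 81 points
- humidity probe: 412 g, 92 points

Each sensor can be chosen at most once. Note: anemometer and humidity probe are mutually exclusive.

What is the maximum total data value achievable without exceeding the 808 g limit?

214

By data value per g: LiDAR unit 0.30, anemometer 0.29, hyperspectral sensor 0.28, radiometer 0.27 lead.
Anemometer + hyperspectral sensor + radiometer + magnetometer + LiDAR unit uses 788 of the 808 g and totals 214.
No other feasible combination exceeds 214.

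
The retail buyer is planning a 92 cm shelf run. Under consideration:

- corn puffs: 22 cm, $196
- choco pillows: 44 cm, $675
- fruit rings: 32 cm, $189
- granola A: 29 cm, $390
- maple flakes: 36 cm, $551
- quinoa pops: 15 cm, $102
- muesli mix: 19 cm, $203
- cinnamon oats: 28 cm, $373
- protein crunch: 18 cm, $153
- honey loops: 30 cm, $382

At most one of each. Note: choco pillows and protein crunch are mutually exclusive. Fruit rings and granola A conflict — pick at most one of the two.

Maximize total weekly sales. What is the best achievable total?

1268

Filling by ratio: choco pillows + maple flakes for 1226, with 12 cm left unused.
The 36 cm tied up in maple flakes is better spent on granola A + muesli mix — total rises to 1268 (92 cm).
The closest alternative, choco pillows + muesli mix + cinnamon oats, reaches only 1251.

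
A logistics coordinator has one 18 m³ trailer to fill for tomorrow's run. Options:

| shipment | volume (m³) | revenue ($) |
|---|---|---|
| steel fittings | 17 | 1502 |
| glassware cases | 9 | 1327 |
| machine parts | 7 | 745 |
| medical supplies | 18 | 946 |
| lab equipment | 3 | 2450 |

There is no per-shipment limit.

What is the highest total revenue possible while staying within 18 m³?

14700

By revenue per m³: lab equipment 816.67, glassware cases 147.44, machine parts 106.43 lead.
Taking 6×lab equipment: 18 m³ used, 14700 in revenue.
Every other selection either busts 18 m³ or fails to beat 14700.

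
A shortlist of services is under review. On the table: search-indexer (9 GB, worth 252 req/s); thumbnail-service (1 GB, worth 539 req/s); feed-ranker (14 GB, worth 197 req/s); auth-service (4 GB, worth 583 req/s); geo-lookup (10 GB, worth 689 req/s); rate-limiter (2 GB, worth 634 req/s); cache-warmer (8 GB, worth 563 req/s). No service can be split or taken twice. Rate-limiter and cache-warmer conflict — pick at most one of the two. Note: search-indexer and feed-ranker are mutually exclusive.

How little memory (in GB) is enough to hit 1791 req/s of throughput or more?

13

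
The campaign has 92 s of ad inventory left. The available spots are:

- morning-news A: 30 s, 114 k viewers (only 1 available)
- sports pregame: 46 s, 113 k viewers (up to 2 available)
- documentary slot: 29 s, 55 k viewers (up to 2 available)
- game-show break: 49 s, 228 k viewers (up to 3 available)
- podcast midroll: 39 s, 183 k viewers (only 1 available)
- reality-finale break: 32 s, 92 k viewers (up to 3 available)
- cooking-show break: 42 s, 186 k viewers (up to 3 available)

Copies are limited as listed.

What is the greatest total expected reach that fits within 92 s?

Density check — podcast midroll 4.69, game-show break 4.65, cooking-show break 4.43, morning-news A 3.80 are the best per s.
A density-first pass picks game-show break + podcast midroll — 411 at 88 s.
The 39 s tied up in podcast midroll is better spent on cooking-show break — total rises to 414 (91 s).
Nothing else within 92 s beats 414.

414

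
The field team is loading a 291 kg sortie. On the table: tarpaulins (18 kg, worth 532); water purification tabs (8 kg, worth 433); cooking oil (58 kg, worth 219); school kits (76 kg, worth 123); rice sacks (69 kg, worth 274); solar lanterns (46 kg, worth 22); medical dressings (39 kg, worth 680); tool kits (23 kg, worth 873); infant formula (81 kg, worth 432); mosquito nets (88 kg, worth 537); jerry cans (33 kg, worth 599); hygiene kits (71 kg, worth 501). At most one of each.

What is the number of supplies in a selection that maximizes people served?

7

The maximum people served within 291 kg is 4155.
For example tarpaulins + water purification tabs + medical dressings + tool kits + mosquito nets + jerry cans + hygiene kits achieves it, using 280 kg.
Any selection reaching 4155 contains exactly 7 supplies.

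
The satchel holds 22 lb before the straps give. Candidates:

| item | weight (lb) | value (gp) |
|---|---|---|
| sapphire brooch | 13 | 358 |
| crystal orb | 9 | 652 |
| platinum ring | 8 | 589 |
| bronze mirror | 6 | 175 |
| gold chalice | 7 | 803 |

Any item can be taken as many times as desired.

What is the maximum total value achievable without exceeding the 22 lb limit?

The ratio ordering already packs tightly: 3×gold chalice, 21 lb, 2409.

2409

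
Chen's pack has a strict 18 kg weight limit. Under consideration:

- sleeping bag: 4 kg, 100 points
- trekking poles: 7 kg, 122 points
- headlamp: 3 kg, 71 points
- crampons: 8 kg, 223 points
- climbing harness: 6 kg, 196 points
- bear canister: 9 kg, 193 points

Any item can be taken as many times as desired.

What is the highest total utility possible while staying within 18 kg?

588

3×climbing harness uses 18 of the 18 kg and totals 588.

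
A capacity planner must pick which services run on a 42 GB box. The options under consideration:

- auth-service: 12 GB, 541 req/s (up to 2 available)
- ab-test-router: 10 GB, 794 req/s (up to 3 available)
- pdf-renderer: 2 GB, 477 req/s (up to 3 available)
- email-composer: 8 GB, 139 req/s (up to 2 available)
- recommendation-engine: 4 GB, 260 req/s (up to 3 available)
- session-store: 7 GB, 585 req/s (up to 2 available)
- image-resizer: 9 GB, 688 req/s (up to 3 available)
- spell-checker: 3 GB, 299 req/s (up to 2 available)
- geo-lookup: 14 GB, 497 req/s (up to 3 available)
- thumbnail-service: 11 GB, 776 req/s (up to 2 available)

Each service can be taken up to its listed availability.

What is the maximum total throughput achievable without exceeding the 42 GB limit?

4411

By throughput per GB: pdf-renderer 238.50, spell-checker 99.67, session-store 83.57 lead.
Filling by ratio: ab-test-router + 3×pdf-renderer + recommendation-engine + 2×session-store + 2×spell-checker for 4253, with 2 GB left unused.
Replace recommendation-engine and 2×session-store with 2×ab-test-router: the trade gains 158 net, giving 4411 at 42 GB.
Every other selection either busts 42 GB or exceeds an availability limit or fails to beat 4411.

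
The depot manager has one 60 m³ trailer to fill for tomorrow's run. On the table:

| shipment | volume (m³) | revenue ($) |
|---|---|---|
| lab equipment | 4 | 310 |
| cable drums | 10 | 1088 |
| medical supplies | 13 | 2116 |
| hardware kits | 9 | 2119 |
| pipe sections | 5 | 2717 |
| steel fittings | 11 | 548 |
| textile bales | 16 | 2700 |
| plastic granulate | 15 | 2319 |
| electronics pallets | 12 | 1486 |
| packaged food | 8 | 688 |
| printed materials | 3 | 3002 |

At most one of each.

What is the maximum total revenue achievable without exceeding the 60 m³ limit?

14343

Filling by ratio: medical supplies + hardware kits + pipe sections + textile bales + electronics pallets + printed materials for 14140, with 2 m³ left unused.
Dropping medical supplies frees 13 m³; slotting in plastic granulate (15 m³) lifts the total to 14343 at 60 m³.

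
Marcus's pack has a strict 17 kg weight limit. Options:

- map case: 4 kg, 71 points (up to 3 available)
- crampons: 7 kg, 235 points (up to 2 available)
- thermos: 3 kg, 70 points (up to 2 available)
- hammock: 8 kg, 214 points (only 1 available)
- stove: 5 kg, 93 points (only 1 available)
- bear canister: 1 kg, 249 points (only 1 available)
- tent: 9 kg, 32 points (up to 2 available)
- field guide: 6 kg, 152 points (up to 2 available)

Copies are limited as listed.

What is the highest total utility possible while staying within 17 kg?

Ranking by ratio (utility/kg): bear canister 249.00, crampons 33.57, hammock 26.75, field guide 25.33.
Best packing: 2×crampons + bear canister — 15 kg, 719 total.
Nothing else within 17 kg beats 719.

719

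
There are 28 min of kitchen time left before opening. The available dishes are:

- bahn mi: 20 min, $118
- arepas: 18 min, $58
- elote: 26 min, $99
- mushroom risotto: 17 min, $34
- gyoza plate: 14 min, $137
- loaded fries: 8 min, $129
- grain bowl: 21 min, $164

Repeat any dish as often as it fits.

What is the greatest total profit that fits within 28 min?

387

Taking 3×loaded fries: 24 min used, 387 in profit.
The spare 4 min is too small for any remaining dish, and no exchange beats 387.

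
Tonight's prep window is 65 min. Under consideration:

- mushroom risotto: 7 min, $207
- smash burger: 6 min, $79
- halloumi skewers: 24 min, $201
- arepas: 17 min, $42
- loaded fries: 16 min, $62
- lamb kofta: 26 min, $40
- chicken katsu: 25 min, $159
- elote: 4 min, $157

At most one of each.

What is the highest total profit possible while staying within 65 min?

Density check — elote 39.25, mushroom risotto 29.57, smash burger 13.17, halloumi skewers 8.38 are the best per min.
The ratio heuristic lands on mushroom risotto + smash burger + halloumi skewers + loaded fries + elote (706) but leaves 8 min idle.
Dropping smash burger and loaded fries frees 22 min; slotting in chicken katsu (25 min) lifts the total to 724 at 60 min.

724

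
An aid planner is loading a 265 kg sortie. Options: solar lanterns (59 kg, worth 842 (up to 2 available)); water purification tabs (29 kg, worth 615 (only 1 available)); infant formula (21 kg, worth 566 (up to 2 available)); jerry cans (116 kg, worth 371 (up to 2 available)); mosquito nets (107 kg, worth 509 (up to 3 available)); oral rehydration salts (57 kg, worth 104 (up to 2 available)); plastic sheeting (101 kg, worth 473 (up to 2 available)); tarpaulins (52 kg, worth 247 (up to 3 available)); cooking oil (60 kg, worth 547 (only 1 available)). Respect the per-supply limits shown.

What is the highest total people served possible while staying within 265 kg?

3978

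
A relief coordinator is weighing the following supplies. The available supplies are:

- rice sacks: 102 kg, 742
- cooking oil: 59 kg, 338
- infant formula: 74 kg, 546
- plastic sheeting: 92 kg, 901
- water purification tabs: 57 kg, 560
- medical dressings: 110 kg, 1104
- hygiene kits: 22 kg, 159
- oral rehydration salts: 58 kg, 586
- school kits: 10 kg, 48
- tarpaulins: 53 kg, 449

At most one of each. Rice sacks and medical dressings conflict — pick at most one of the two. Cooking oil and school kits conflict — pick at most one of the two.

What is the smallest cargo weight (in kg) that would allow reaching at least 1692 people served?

177

Look for the lowest-cargo combination reaching 1692.
water purification tabs + medical dressings + school kits: 1712 people served at 177 kg.
No combination under 177 kg hits 1692.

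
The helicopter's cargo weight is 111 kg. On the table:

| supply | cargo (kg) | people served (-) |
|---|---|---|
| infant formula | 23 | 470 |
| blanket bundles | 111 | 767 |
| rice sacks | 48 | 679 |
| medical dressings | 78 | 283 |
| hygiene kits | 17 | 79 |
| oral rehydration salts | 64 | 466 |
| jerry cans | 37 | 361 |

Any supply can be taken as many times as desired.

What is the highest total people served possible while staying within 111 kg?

1959

The ratio ordering already packs tightly: 4×infant formula + hygiene kits, 109 kg, 1959.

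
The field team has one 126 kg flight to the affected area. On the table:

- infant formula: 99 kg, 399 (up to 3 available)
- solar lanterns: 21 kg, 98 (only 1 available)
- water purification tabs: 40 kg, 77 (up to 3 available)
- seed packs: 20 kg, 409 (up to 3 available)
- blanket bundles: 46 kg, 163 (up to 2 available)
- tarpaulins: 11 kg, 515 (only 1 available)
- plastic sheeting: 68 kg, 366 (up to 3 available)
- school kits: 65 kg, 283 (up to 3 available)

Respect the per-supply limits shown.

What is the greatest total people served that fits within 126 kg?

1905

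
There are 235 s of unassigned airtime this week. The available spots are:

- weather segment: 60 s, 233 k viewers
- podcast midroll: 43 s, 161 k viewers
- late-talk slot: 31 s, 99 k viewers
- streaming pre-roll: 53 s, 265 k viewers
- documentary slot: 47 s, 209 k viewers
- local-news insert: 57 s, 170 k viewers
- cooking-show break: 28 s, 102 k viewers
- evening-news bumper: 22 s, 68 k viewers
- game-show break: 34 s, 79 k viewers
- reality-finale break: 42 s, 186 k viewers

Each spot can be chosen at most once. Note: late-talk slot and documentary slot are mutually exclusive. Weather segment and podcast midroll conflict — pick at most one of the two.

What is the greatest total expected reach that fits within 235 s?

995

Density check — streaming pre-roll 5.00, documentary slot 4.45, reality-finale break 4.43, weather segment 3.88 are the best per s.
The ratio ordering already packs tightly: weather segment + streaming pre-roll + documentary slot + cooking-show break + reality-finale break, 230 s, 995.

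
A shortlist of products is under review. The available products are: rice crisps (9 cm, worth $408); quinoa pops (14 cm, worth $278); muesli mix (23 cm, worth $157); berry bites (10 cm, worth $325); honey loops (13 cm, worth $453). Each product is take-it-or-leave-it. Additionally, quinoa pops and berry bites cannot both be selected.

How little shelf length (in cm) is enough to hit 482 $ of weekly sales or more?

19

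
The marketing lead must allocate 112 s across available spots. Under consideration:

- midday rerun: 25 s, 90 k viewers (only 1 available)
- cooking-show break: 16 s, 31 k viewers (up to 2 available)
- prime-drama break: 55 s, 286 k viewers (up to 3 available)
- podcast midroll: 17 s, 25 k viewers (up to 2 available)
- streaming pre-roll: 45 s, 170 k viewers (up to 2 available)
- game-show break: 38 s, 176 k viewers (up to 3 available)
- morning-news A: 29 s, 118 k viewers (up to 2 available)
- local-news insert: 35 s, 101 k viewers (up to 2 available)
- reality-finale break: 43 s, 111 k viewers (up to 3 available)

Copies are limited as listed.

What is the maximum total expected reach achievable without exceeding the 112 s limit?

The ratio ordering already packs tightly: 2×prime-drama break, 110 s, 572.

572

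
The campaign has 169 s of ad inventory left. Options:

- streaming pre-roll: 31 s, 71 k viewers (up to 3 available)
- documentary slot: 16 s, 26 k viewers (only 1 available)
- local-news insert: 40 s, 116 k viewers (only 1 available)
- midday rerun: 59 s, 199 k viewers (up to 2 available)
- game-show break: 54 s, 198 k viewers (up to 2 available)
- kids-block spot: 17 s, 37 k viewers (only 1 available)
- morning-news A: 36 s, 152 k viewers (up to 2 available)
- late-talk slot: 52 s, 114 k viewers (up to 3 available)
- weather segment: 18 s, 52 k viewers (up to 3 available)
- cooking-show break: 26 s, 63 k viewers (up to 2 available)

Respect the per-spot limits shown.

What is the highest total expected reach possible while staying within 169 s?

Density check — morning-news A 4.22, game-show break 3.67, midday rerun 3.37, local-news insert 2.90 are the best per s.
Taking local-news insert + game-show break + 2×morning-news A: 166 s used, 618 in expected reach.

618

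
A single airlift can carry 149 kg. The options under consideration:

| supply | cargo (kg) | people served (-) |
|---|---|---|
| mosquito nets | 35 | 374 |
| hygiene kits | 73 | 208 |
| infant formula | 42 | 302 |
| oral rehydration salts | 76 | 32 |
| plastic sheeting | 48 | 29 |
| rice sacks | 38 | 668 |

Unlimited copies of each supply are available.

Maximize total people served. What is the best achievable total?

2378

Best packing: mosquito nets + 3×rice sacks — 149 kg, 2378 total.
Every other selection either busts 149 kg or fails to beat 2378.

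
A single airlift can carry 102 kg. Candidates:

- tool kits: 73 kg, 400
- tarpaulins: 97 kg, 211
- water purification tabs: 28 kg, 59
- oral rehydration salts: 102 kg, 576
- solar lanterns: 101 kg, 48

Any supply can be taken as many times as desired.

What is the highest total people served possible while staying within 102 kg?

576

Density check — oral rehydration salts 5.65, tool kits 5.48, tarpaulins 2.18, water purification tabs 2.11 are the best per kg.
Best packing: oral rehydration salts — 102 kg, 576 total.
Every other selection either busts 102 kg or fails to beat 576.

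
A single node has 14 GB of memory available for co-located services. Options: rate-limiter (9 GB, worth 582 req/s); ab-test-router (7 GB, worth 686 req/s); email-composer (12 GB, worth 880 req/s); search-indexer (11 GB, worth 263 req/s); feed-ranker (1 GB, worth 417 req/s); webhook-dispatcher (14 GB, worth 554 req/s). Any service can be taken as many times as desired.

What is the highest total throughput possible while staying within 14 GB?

5838

By throughput per GB: feed-ranker 417.00, ab-test-router 98.00, email-composer 73.33 lead.
Taking 14×feed-ranker: 14 GB used, 5838 in throughput.
That's the maximum — no swap from here does better than 5838.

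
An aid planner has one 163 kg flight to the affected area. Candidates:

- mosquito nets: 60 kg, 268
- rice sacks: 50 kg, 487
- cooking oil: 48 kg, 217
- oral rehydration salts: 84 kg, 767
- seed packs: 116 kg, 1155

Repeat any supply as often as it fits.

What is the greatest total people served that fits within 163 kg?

1461

Taking the top-ratio supplies first gives seed packs for 1155 (116 kg).
Dropping seed packs frees 116 kg; slotting in 3×rice sacks (150 kg) lifts the total to 1461 at 150 kg.
The spare 13 kg is too small for any remaining supply, and no exchange beats 1461.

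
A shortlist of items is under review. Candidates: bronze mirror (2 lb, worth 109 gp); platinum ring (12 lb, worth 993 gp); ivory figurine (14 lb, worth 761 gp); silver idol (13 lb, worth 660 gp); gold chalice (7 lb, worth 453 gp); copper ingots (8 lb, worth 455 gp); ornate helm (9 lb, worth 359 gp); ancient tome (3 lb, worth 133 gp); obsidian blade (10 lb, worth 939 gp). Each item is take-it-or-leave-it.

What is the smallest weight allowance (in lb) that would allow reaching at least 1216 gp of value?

Look for the lowest-weight combination reaching 1216.
Taking bronze mirror + platinum ring + ancient tome gives 1235 (≥ 1216) for 17 lb.
Any bundle with less than 17 lb falls short of 1216.

17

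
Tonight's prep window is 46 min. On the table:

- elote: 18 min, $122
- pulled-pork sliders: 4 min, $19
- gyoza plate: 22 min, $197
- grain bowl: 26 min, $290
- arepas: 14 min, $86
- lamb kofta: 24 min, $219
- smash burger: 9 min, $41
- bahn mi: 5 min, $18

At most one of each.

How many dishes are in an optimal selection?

Best achievable profit is 416.
gyoza plate + lamb kofta hits 416 at 46 min.
Every optimal selection uses 2 dishes.

2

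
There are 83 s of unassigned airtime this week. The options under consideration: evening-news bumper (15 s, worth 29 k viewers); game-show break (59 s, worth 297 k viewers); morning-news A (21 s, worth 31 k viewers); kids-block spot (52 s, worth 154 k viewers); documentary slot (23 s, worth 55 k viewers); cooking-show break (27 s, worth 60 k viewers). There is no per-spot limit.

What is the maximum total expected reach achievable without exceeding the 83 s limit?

352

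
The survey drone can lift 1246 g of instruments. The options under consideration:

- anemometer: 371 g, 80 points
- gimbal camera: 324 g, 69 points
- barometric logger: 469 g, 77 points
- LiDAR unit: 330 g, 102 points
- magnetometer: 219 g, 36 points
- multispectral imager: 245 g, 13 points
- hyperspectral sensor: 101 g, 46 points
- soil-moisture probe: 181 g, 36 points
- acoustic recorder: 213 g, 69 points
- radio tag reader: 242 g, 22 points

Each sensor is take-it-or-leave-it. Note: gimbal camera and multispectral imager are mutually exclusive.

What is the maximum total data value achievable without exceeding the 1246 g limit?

333

Taking anemometer + LiDAR unit + magnetometer + hyperspectral sensor + acoustic recorder: 1234 g used, 333 in data value.
That's the maximum — no feasible swap from here does better than 333.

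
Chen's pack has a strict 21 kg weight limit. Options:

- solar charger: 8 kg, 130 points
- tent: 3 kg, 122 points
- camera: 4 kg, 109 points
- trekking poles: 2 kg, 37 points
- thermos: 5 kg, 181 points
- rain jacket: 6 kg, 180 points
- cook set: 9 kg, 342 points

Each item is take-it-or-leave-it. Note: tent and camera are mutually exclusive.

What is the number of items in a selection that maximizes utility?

3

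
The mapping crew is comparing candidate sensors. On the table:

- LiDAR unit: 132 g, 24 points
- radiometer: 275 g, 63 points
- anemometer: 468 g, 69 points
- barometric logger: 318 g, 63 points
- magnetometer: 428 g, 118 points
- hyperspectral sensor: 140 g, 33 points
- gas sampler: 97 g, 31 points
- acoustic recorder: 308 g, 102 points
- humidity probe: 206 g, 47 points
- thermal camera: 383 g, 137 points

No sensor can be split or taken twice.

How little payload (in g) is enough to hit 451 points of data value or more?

Minimise g subject to total data value ≥ 451.
radiometer + magnetometer + gas sampler + acoustic recorder + thermal camera: 451 data value at 1491 g.
Any bundle with less than 1491 g falls short of 451.

1491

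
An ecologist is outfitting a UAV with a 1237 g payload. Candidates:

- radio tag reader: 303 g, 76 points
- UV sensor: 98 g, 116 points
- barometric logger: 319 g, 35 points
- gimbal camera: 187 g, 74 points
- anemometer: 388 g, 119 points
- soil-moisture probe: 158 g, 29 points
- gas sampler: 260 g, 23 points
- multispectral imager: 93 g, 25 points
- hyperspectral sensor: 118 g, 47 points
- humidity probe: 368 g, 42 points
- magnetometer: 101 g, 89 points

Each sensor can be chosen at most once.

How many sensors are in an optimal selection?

Optimal total is 521.
For example radio tag reader + UV sensor + gimbal camera + anemometer + hyperspectral sensor + magnetometer achieves it, using 1195 g.
Any selection reaching 521 contains exactly 6 sensors.

6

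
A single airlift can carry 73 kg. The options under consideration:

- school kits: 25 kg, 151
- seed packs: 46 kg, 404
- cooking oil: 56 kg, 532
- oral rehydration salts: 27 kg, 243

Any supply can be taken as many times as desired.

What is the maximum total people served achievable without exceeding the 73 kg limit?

647

Greedy by ratio would take cooking oil: 56 kg used, total 532.
Dropping cooking oil frees 56 kg; slotting in seed packs + oral rehydration salts (73 kg) lifts the total to 647 at 73 kg.
Every other selection either busts 73 kg or fails to beat 647.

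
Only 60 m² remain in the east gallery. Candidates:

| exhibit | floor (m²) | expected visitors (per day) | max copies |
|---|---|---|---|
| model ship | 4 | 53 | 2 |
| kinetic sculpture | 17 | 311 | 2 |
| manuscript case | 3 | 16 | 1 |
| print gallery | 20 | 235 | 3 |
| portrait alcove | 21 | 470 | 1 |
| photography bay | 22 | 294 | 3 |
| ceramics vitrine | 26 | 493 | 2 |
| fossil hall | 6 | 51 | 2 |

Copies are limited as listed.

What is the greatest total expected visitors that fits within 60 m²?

The ratio heuristic lands on 2×model ship + manuscript case + portrait alcove + ceramics vitrine (1085) but leaves 2 m² idle.
Dropping model ship and manuscript case and ceramics vitrine frees 33 m²; slotting in 2×kinetic sculpture (34 m²) lifts the total to 1145 at 59 m².

1145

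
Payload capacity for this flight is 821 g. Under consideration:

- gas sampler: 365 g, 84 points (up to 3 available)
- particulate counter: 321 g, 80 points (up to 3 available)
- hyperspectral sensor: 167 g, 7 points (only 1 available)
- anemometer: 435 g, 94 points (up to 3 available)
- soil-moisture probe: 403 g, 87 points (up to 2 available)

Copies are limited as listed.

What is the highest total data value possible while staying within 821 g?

178

Filling by ratio: 2×particulate counter + hyperspectral sensor for 167, with 12 g left unused.
The 809 g tied up in 2×particulate counter and hyperspectral sensor is better spent on gas sampler + anemometer — total rises to 178 (800 g).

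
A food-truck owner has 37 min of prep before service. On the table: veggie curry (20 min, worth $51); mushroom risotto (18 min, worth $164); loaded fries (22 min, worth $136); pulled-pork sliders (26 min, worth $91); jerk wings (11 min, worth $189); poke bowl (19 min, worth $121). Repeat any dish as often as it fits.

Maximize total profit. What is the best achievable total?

567

Ranking by ratio (profit/min): jerk wings 17.18, mushroom risotto 9.11, poke bowl 6.37, loaded fries 6.18.
3×jerk wings uses 33 of the 37 min and totals 567.
Every other selection either busts 37 min or fails to beat 567.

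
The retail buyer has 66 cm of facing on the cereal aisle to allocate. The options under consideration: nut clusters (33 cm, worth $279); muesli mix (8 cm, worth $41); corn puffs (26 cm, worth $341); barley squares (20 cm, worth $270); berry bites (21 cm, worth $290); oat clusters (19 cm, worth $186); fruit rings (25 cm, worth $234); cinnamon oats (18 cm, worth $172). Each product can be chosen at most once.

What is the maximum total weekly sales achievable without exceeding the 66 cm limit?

Density check — berry bites 13.81, barley squares 13.50, corn puffs 13.12, oat clusters 9.79 are the best per cm.
Taking the top-ratio products first gives barley squares + berry bites + oat clusters for 746 (60 cm).
The 20 cm tied up in barley squares is better spent on corn puffs — total rises to 817 (66 cm).
Every other selection either busts 66 cm or fails to beat 817.

817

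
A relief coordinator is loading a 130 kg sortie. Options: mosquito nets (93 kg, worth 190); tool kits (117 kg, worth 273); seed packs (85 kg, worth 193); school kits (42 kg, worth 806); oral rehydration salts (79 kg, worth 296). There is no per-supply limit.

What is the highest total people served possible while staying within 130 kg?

2418

Ranking by ratio (people served/kg): school kits 19.19, oral rehydration salts 3.75, tool kits 2.33, seed packs 2.27.
3×school kits uses 126 of the 130 kg and totals 2418.
No other feasible combination exceeds 2418.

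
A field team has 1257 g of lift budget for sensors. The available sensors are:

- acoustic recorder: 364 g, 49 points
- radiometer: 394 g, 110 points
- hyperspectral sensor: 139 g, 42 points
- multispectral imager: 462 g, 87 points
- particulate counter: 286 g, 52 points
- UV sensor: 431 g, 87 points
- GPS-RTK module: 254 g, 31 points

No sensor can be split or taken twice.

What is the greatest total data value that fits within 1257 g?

291

Ranking by ratio (data value/g): hyperspectral sensor 0.30, radiometer 0.28, UV sensor 0.20.
Taking radiometer + hyperspectral sensor + particulate counter + UV sensor: 1250 g used, 291 in data value.
Runner-up radiometer + hyperspectral sensor + multispectral imager + GPS-RTK module tops out at 270.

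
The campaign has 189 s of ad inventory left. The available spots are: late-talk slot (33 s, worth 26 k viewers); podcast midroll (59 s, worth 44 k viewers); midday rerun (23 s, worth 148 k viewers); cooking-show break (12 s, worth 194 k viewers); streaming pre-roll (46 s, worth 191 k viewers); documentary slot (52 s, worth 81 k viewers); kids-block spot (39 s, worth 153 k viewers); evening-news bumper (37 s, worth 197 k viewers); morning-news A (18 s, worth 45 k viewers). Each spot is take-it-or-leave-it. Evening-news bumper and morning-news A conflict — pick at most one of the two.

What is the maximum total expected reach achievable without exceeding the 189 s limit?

Midday rerun + cooking-show break + streaming pre-roll + kids-block spot + evening-news bumper uses 157 of the 189 s and totals 883.
Every other selection either busts 189 s or breaks a pairing rule or fails to beat 883.

883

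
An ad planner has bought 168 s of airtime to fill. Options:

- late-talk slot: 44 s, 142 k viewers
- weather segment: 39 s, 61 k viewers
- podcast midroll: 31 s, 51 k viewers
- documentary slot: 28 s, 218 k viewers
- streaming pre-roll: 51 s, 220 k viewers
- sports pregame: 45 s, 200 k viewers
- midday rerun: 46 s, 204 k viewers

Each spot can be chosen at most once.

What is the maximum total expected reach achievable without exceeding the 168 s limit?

780

Density check — documentary slot 7.79, sports pregame 4.44, midday rerun 4.43, streaming pre-roll 4.31 are the best per s.
Greedy by ratio would take late-talk slot + documentary slot + sports pregame + midday rerun: 163 s used, total 764.
The 46 s tied up in midday rerun is better spent on streaming pre-roll — total rises to 780 (168 s).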